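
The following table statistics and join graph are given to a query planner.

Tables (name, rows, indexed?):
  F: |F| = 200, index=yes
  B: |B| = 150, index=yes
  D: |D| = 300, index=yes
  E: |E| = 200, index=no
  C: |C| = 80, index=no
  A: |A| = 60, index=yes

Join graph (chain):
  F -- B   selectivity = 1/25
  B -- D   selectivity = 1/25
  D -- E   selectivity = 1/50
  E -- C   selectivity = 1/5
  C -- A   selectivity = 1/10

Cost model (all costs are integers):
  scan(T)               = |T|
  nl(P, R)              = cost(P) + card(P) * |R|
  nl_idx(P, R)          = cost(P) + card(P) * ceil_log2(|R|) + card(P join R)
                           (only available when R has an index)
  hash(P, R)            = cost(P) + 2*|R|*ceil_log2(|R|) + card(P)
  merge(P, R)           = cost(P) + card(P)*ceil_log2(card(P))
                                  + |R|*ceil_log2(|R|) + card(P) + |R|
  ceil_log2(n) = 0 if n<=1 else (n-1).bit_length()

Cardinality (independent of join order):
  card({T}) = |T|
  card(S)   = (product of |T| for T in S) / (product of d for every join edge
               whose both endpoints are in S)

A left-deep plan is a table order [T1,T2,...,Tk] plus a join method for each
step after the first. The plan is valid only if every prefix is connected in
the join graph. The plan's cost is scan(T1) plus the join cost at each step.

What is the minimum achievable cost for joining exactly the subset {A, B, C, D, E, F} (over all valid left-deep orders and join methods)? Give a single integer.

825440

Selinger DP over subsets of {A,B,C,D,E,F}:
  {F}: scan cost=200, card=200
  {B}: scan cost=150, card=150
  {D}: scan cost=300, card=300
  {E}: scan cost=200, card=200
  {C}: scan cost=80, card=80
  {A}: scan cost=60, card=60
  {BF}: card=1200; try (F,nl_idx)→2550, (B,hash)→2800, (B,nl_idx)→3000, (F,merge)→3300, (B,merge)→3350, (F,hash)→3500 …(+2); best=2550 via (F,nl_idx)
  {BD}: card=1800; try (B,hash)→3000, (D,nl_idx)→3300, (D,merge)→4500, (B,nl_idx)→4500, (B,merge)→4650, (D,hash)→5700 …(+2); best=3000 via (B,hash)
  {DE}: card=1200; try (D,nl_idx)→3200, (E,hash)→3800, (D,merge)→5000, (E,merge)→5100, (D,hash)→5800, (D,nl)→60200 …(+1); best=3200 via (D,nl_idx)
  {CE}: card=3200; try (C,hash)→1520, (E,merge)→2520, (C,merge)→2640, (E,hash)→3360, (E,nl)→16080, (C,nl)→16200; best=1520 via (C,hash)
  {AC}: card=480; try (A,hash)→880, (A,nl_idx)→1040, (C,merge)→1120, (A,merge)→1140, (C,hash)→1240, (C,nl)→4860 …(+1); best=880 via (A,hash)
  {BDF}: card=14400; try (F,hash)→8000, (D,hash)→9150, (D,merge)→19950, (F,merge)→26400, (D,nl_idx)→27750, (F,nl_idx)→31800 …(+2); best=8000 via (F,hash)
  {BDE}: card=7200; try (B,hash)→6800, (E,hash)→8000, (B,merge)→18950, (B,nl_idx)→20000, (E,merge)→26400, (B,nl)→183200 …(+1); best=6800 via (B,hash)
  {CDE}: card=19200; try (C,hash)→5520, (D,hash)→10120, (C,merge)→18240, (D,merge)→46120, (D,nl_idx)→49520, (C,nl)→99200 …(+1); best=5520 via (C,hash)
  {ACE}: card=19200; try (E,hash)→4560, (A,hash)→5440, (E,merge)→7480, (A,nl_idx)→39920, (A,merge)→43540, (E,nl)→96880 …(+1); best=4560 via (E,hash)
  {BDEF}: card=57600; try (F,hash)→17200, (E,hash)→25600, (F,merge)→109400, (F,nl_idx)→122000, (E,merge)→225800, (F,nl)→1446800 …(+1); best=17200 via (F,hash)
  {BCDE}: card=115200; try (C,hash)→15120, (B,hash)→27120, (C,merge)→108240, (B,nl_idx)→274320, (B,merge)→314070, (C,nl)→582800 …(+1); best=15120 via (C,hash)
  {ACDE}: card=115200; try (A,hash)→25440, (D,hash)→29160, (A,nl_idx)→235920, (D,nl_idx)→292560, (A,merge)→313140, (D,merge)→314760 …(+2); best=25440 via (A,hash)
  {BCDEF}: card=921600; try (C,hash)→75920, (F,hash)→133520, (C,merge)→997040, (F,nl_idx)→1858320, (F,merge)→2090520, (C,nl)→4625200 …(+1); best=75920 via (C,hash)
  {ABCDE}: card=691200; try (A,hash)→131040, (B,hash)→143040, (A,nl_idx)→1397520, (B,nl_idx)→1638240, (A,merge)→2089140, (B,merge)→2100390 …(+2); best=131040 via (A,hash)
  {ABCDEF}: card=5529600; try (F,hash)→825440, (A,hash)→998240, (A,nl_idx)→11135120, (F,nl_idx)→11190240, (F,merge)→14648040, (A,merge)→19429940 …(+2); best=825440 via (F,hash)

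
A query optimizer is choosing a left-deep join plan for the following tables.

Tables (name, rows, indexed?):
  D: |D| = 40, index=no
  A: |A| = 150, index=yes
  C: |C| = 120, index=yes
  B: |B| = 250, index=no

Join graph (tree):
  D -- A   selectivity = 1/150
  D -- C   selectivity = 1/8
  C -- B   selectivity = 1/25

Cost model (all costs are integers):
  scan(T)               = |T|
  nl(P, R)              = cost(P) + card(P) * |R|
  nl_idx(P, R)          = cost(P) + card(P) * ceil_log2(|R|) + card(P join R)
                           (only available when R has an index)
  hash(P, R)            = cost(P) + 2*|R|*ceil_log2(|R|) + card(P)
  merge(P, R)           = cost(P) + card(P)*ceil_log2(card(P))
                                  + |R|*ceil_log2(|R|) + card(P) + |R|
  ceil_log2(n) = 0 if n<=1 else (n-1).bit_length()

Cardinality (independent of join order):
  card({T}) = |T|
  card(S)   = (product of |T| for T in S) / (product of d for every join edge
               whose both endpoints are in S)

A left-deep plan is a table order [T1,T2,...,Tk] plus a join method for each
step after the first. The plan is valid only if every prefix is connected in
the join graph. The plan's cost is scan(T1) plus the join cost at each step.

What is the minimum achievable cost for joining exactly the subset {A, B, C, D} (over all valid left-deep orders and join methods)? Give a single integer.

5880

Selinger DP over subsets of {A,B,C,D}:
  {D}: scan cost=40, card=40
  {A}: scan cost=150, card=150
  {C}: scan cost=120, card=120
  {B}: scan cost=250, card=250
  {AD}: card=40; try (A,nl_idx)→400, (D,hash)→780, (A,merge)→1670, (D,merge)→1780, (A,hash)→2480, (A,nl)→6040 …(+1); best=400 via (A,nl_idx)
  {CD}: card=600; try (D,hash)→720, (C,nl_idx)→920, (C,merge)→1280, (D,merge)→1360, (C,hash)→1760, (C,nl)→4840 …(+1); best=720 via (D,hash)
  {BC}: card=1200; try (C,hash)→2180, (C,nl_idx)→3200, (B,merge)→3330, (C,merge)→3460, (B,hash)→4240, (B,nl)→30120 …(+1); best=2180 via (C,hash)
  {ACD}: card=600; try (C,nl_idx)→1280, (C,merge)→1640, (C,hash)→2120, (A,hash)→3720, (C,nl)→5200, (A,nl_idx)→6120 …(+2); best=1280 via (C,nl_idx)
  {BCD}: card=6000; try (D,hash)→3860, (B,hash)→5320, (B,merge)→9570, (D,merge)→16860, (D,nl)→50180, (B,nl)→150720; best=3860 via (D,hash)
  {ABCD}: card=6000; try (B,hash)→5880, (B,merge)→10130, (A,hash)→12260, (A,nl_idx)→57860, (A,merge)→89210, (B,nl)→151280 …(+1); best=5880 via (B,hash)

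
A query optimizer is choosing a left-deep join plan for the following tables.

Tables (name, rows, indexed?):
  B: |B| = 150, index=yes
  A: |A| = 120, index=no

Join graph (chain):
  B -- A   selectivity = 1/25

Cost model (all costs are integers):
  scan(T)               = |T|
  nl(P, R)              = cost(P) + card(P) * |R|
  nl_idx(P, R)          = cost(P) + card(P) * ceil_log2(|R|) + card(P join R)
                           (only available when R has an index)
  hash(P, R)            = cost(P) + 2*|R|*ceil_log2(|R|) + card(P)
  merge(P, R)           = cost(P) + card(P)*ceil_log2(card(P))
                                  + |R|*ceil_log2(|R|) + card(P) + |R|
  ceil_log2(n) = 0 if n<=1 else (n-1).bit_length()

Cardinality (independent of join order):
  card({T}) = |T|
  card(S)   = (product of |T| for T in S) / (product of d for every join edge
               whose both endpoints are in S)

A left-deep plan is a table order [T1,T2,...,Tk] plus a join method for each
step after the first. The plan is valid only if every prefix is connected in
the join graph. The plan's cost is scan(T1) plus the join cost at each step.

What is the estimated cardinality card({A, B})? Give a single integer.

Tables in S: A(120), B(150)
Edges inside S: B-A(d=25)
numerator = 120 * 150 = 18000
denominator = 25 = 25
card(S) = 18000 / 25 = 720

720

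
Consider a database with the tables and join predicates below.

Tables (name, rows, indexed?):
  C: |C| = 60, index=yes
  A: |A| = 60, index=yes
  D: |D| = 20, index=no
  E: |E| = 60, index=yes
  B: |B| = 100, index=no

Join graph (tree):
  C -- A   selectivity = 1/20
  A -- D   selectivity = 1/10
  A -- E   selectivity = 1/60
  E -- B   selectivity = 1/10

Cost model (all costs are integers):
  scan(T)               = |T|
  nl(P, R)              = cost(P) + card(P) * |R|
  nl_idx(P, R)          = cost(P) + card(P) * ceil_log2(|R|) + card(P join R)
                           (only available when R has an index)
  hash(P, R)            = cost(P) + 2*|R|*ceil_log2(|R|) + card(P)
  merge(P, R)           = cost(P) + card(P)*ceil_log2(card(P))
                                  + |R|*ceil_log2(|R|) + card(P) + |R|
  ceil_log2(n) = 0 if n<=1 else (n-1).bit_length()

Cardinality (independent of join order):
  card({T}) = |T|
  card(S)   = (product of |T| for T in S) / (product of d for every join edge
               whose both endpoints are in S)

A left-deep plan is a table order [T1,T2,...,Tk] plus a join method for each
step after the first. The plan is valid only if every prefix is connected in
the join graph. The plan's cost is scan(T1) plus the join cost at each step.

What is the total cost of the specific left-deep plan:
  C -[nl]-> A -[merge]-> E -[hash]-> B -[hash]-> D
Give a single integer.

step 1: scan C: cost=60, card=60
step 2: join A via nl
    card(P join A) = 60*60/(20) = 180
    cost = 60 + 60*60 = 3660
step 3: join E via merge
    card(P join E) = 180*60/(60) = 180
    cost = 3660 + 180*8 + 60*6 + 180 + 60 = 5700
step 4: join B via hash
    card(P join B) = 180*100/(10) = 1800
    cost = 5700 + 2*100*7 + 180 = 7280
step 5: join D via hash
    card(P join D) = 1800*20/(10) = 3600
    cost = 7280 + 2*20*5 + 1800 = 9280

9280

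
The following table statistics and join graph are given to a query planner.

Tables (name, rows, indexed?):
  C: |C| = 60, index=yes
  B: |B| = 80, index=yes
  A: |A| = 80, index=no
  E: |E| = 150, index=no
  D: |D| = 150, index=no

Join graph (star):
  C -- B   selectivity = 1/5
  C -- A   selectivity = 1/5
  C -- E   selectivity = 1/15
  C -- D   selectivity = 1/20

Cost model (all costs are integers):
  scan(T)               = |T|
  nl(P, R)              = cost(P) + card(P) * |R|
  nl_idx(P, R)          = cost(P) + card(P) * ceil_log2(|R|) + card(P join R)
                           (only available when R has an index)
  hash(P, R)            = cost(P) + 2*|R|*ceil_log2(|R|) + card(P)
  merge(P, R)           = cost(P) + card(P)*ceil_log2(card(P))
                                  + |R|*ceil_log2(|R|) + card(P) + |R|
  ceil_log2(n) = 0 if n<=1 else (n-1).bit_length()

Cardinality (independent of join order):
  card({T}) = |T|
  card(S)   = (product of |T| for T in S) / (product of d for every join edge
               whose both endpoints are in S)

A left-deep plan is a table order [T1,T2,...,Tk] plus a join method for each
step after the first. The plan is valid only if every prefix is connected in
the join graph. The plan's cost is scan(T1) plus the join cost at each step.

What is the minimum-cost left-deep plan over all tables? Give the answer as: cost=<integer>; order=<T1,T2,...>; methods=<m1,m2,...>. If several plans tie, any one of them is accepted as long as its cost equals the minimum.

cost=82610; order=D,C,E,A,B; methods=hash,hash,hash,hash

Selinger DP (subsets sized 1..n):
  {C}: scan cost=60, card=60
  {B}: scan cost=80, card=80
  {A}: scan cost=80, card=80
  {E}: scan cost=150, card=150
  {D}: scan cost=150, card=150
  {BC}: card=960; try (C,hash)→880, (B,merge)→1120, (C,merge)→1140, (B,hash)→1240, (B,nl_idx)→1440, (C,nl_idx)→1520 …(+2); best=880 via (C,hash)
  {AC}: card=960; try (C,hash)→880, (A,merge)→1120, (C,merge)→1140, (A,hash)→1240, (C,nl_idx)→1520, (A,nl)→4860 …(+1); best=880 via (C,hash)
  {CE}: card=600; try (C,hash)→1020, (C,nl_idx)→1650, (E,merge)→1830, (C,merge)→1920, (E,hash)→2520, (E,nl)→9060 …(+1); best=1020 via (C,hash)
  {CD}: card=450; try (C,hash)→1020, (C,nl_idx)→1500, (D,merge)→1830, (C,merge)→1920, (D,hash)→2520, (D,nl)→9060 …(+1); best=1020 via (C,hash)
  {ABC}: card=15360; try (B,hash)→2960, (A,hash)→2960, (B,merge)→12080, (A,merge)→12080, (B,nl_idx)→22960, (B,nl)→77680 …(+1); best=2960 via (B,hash)
  {BCE}: card=9600; try (B,hash)→2740, (E,hash)→4240, (B,merge)→8260, (E,merge)→12790, (B,nl_idx)→14820, (B,nl)→49020 …(+1); best=2740 via (B,hash)
  {BCD}: card=7200; try (B,hash)→2590, (D,hash)→4240, (B,merge)→6160, (B,nl_idx)→11370, (D,merge)→12790, (B,nl)→37020 …(+1); best=2590 via (B,hash)
  {ACE}: card=9600; try (A,hash)→2740, (E,hash)→4240, (A,merge)→8260, (E,merge)→12790, (A,nl)→49020, (E,nl)→144880; best=2740 via (A,hash)
  {ACD}: card=7200; try (A,hash)→2590, (D,hash)→4240, (A,merge)→6160, (D,merge)→12790, (A,nl)→37020, (D,nl)→144880; best=2590 via (A,hash)
  {CDE}: card=4500; try (E,hash)→3870, (D,hash)→4020, (E,merge)→6870, (D,merge)→8970, (E,nl)→68520, (D,nl)→91020; best=3870 via (E,hash)
  {ABCE}: card=153600; try (B,hash)→13460, (A,hash)→13460, (E,hash)→20720, (B,merge)→147380, (A,merge)→147380, (B,nl_idx)→223540 …(+4); best=13460 via (B,hash)
  {ABCD}: card=115200; try (B,hash)→10910, (A,hash)→10910, (D,hash)→20720, (B,merge)→104030, (A,merge)→104030, (B,nl_idx)→168190 …(+4); best=10910 via (B,hash)
  {BCDE}: card=72000; try (B,hash)→9490, (E,hash)→12190, (D,hash)→14740, (B,merge)→67510, (E,merge)→104740, (B,nl_idx)→107370 …(+4); best=9490 via (B,hash)
  {ACDE}: card=72000; try (A,hash)→9490, (E,hash)→12190, (D,hash)→14740, (A,merge)→67510, (E,merge)→104740, (D,merge)→148090 …(+3); best=9490 via (A,hash)
  {ABCDE}: card=1152000; try (B,hash)→82610, (A,hash)→82610, (E,hash)→128510, (D,hash)→169460, (B,merge)→1306130, (A,merge)→1306130 …(+7); best=82610 via (B,hash)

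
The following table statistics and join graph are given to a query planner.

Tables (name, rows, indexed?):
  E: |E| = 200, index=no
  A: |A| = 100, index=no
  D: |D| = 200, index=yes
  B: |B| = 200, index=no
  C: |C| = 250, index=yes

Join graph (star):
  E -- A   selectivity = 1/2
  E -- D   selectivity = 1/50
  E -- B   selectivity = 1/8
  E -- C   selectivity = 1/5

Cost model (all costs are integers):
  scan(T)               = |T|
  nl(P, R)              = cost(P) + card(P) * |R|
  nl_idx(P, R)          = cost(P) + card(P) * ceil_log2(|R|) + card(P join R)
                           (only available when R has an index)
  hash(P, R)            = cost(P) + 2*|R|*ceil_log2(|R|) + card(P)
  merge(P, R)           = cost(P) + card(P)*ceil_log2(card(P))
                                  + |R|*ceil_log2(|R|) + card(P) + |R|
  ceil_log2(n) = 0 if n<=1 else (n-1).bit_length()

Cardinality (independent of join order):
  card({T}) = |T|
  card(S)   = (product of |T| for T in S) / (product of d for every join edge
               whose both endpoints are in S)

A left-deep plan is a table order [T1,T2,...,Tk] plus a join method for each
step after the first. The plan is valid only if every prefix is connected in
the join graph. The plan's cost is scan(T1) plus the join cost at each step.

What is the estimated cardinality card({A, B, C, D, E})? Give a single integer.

Tables in S: A(100), B(200), C(250), D(200), E(200)
Edges inside S: E-A(d=2), E-D(d=50), E-B(d=8), E-C(d=5)
numerator = 100 * 200 * 250 * 200 * 200 = 200000000000
denominator = 2 * 50 * 8 * 5 = 4000
card(S) = 200000000000 / 4000 = 50000000

50000000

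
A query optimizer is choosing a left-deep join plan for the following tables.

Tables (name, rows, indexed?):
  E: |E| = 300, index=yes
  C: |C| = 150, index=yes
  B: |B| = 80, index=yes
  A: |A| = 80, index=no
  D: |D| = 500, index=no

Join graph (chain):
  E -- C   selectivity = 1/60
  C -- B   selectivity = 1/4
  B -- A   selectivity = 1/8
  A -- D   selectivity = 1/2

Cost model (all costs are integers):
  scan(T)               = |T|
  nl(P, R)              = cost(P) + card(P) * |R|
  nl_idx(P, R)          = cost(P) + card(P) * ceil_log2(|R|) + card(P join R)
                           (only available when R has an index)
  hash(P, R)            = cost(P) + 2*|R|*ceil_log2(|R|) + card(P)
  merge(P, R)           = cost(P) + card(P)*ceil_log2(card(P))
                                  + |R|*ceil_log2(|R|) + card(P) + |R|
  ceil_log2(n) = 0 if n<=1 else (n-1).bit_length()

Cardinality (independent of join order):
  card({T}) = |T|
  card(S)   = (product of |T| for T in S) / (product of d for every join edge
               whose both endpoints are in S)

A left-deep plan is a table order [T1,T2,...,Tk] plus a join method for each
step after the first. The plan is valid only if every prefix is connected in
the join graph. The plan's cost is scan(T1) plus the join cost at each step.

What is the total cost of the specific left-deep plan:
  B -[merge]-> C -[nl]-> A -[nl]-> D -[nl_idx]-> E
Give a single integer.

step 1: scan B: cost=80, card=80
step 2: join C via merge
    card(P join C) = 80*150/(4) = 3000
    cost = 80 + 80*7 + 150*8 + 80 + 150 = 2070
step 3: join A via nl
    card(P join A) = 3000*80/(8) = 30000
    cost = 2070 + 3000*80 = 242070
step 4: join D via nl
    card(P join D) = 30000*500/(2) = 7500000
    cost = 242070 + 30000*500 = 15242070
step 5: join E via nl_idx
    card(P join E) = 7500000*300/(60) = 37500000
    cost = 15242070 + 7500000*9 + 37500000 = 120242070

120242070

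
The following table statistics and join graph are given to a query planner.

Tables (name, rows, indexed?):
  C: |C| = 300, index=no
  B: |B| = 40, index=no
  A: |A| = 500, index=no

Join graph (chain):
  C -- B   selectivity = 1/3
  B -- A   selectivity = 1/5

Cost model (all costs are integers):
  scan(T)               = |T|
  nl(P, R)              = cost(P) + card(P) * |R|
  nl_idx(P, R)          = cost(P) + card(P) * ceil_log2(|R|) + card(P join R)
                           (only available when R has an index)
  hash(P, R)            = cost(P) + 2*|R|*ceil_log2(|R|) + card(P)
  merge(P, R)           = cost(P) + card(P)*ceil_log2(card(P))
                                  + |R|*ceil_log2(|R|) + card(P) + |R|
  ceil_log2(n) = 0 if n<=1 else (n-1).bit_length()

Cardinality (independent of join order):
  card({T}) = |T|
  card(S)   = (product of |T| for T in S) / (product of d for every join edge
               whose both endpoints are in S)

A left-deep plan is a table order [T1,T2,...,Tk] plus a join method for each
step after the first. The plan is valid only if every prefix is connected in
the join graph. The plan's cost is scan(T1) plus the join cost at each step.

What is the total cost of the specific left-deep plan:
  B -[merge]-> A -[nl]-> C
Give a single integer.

1205320

step 1: scan B: cost=40, card=40
step 2: join A via merge
    card(P join A) = 40*500/(5) = 4000
    cost = 40 + 40*6 + 500*9 + 40 + 500 = 5320
step 3: join C via nl
    card(P join C) = 4000*300/(3) = 400000
    cost = 5320 + 4000*300 = 1205320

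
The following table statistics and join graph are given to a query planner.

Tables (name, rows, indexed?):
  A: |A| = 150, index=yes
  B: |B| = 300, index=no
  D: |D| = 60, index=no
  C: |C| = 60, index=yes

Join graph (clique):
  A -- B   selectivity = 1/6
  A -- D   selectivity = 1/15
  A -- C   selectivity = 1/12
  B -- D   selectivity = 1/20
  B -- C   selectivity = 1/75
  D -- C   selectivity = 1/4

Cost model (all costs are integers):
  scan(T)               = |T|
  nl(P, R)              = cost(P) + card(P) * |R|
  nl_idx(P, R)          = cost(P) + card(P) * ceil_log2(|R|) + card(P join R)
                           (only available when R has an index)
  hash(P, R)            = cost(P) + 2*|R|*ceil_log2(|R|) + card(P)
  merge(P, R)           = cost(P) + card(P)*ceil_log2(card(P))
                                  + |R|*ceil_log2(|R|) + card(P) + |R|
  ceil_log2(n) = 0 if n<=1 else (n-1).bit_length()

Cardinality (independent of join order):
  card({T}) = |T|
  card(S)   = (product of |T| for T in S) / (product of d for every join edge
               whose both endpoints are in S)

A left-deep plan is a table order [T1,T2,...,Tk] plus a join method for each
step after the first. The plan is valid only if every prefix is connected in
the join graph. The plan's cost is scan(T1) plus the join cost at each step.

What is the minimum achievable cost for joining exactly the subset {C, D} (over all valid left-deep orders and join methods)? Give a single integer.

Selinger DP over subsets of {C,D}:
  {D}: scan cost=60, card=60
  {C}: scan cost=60, card=60
  {CD}: card=900; try (D,hash)→840, (C,hash)→840, (D,merge)→900, (C,merge)→900, (C,nl_idx)→1320, (D,nl)→3660 …(+1); best=840 via (D,hash)

840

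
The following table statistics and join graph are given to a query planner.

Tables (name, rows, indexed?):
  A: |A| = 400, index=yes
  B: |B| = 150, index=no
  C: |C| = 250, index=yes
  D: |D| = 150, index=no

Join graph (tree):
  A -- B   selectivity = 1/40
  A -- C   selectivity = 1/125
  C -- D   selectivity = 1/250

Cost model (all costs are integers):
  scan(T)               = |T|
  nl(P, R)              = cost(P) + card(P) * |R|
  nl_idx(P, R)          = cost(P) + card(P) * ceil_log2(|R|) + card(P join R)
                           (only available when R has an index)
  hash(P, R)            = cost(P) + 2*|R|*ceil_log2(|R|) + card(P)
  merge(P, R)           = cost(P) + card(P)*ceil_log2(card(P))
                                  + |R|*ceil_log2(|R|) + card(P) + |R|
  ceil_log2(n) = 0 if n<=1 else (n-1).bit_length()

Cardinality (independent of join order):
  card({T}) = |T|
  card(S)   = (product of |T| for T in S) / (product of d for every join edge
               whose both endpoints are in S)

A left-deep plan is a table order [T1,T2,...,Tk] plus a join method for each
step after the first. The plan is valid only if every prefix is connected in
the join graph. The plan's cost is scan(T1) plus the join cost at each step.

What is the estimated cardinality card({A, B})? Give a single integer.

1500

Tables in S: A(400), B(150)
Edges inside S: A-B(d=40)
numerator = 400 * 150 = 60000
denominator = 40 = 40
card(S) = 60000 / 40 = 1500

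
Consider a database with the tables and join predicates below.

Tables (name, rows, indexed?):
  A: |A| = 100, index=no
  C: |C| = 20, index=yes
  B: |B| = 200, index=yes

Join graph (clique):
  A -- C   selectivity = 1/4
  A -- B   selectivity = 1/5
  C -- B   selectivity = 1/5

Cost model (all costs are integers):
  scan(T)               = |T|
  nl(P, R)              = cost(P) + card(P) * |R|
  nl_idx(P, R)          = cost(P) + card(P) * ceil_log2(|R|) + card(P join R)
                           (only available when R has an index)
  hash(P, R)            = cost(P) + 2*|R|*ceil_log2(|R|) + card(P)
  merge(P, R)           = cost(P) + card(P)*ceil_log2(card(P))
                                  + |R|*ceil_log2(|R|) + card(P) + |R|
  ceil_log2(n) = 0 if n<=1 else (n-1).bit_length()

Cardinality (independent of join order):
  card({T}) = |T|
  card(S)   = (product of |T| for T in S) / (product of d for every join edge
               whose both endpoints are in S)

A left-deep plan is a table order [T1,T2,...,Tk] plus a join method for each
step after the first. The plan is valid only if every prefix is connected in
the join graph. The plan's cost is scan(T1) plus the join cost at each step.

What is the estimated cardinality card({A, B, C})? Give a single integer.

Tables in S: A(100), B(200), C(20)
Edges inside S: A-C(d=4), A-B(d=5), C-B(d=5)
numerator = 100 * 200 * 20 = 400000
denominator = 4 * 5 * 5 = 100
card(S) = 400000 / 100 = 4000

4000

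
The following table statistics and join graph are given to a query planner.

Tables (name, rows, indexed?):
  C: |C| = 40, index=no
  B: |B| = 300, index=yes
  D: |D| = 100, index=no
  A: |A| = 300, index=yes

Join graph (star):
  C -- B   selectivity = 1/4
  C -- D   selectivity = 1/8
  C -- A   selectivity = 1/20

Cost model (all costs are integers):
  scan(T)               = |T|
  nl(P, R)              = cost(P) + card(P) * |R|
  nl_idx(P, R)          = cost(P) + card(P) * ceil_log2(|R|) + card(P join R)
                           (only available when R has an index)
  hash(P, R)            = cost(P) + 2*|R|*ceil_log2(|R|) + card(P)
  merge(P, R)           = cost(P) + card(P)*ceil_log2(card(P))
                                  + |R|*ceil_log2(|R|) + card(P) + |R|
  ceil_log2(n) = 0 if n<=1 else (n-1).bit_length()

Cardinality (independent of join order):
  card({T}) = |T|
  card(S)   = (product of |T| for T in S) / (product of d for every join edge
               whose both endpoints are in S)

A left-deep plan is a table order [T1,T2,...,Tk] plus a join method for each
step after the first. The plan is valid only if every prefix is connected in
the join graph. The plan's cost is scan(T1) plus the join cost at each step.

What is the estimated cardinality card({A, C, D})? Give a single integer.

7500

Tables in S: A(300), C(40), D(100)
Edges inside S: C-D(d=8), C-A(d=20)
numerator = 300 * 40 * 100 = 1200000
denominator = 8 * 20 = 160
card(S) = 1200000 / 160 = 7500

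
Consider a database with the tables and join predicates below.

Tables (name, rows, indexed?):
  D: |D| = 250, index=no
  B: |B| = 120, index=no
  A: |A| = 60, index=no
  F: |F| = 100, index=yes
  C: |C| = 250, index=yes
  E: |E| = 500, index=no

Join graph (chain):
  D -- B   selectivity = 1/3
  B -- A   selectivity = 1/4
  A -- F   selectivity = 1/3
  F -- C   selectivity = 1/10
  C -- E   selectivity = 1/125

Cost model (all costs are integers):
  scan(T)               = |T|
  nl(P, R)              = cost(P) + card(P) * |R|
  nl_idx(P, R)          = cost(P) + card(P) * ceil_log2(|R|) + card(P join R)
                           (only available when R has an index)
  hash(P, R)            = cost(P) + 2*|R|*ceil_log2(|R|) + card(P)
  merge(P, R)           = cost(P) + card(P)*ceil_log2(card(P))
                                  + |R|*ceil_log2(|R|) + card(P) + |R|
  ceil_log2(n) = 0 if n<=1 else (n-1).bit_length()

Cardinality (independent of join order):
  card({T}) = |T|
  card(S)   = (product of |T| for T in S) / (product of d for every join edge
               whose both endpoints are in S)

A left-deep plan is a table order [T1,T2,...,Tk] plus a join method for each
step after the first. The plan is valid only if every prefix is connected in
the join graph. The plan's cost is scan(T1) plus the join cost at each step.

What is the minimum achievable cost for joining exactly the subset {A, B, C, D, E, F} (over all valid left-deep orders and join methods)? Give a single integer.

6223800

Selinger DP over subsets of {A,B,C,D,E,F}:
  {D}: scan cost=250, card=250
  {B}: scan cost=120, card=120
  {A}: scan cost=60, card=60
  {F}: scan cost=100, card=100
  {C}: scan cost=250, card=250
  {E}: scan cost=500, card=500
  {BD}: card=10000; try (B,hash)→2180, (D,merge)→3330, (B,merge)→3460, (D,hash)→4240, (D,nl)→30120, (B,nl)→30250; best=2180 via (B,hash)
  {AB}: card=1800; try (A,hash)→960, (B,merge)→1440, (A,merge)→1500, (B,hash)→1800, (B,nl)→7260, (A,nl)→7320; best=960 via (A,hash)
  {AF}: card=2000; try (A,hash)→920, (F,merge)→1280, (A,merge)→1320, (F,hash)→1520, (F,nl_idx)→2480, (F,nl)→6060 …(+1); best=920 via (A,hash)
  {CF}: card=2500; try (F,hash)→1900, (C,merge)→3150, (F,merge)→3300, (C,nl_idx)→3400, (C,hash)→4200, (F,nl_idx)→4500 …(+2); best=1900 via (F,hash)
  {CE}: card=1000; try (C,hash)→5000, (C,nl_idx)→5500, (E,merge)→7500, (C,merge)→7750, (E,hash)→9500, (E,nl)→125250 …(+1); best=5000 via (C,hash)
  {ABD}: card=150000; try (D,hash)→6760, (A,hash)→12900, (D,merge)→24810, (A,merge)→152600, (D,nl)→450960, (A,nl)→602180; best=6760 via (D,hash)
  {ABF}: card=60000; try (F,hash)→4160, (B,hash)→4600, (F,merge)→23360, (B,merge)→25880, (F,nl_idx)→73560, (F,nl)→180960 …(+1); best=4160 via (F,hash)
  {ACF}: card=50000; try (A,hash)→5120, (C,hash)→6920, (C,merge)→27170, (A,merge)→34820, (C,nl_idx)→66920, (A,nl)→151900 …(+1); best=5120 via (A,hash)
  {CEF}: card=10000; try (F,hash)→7400, (E,hash)→13400, (F,merge)→16800, (F,nl_idx)→22000, (E,merge)→39400, (F,nl)→105000 …(+1); best=7400 via (F,hash)
  {ABDF}: card=5000000; try (D,hash)→68160, (F,hash)→158160, (D,merge)→1026410, (F,merge)→2857560, (F,nl_idx)→6056760, (D,nl)→15004160 …(+1); best=68160 via (D,hash)
  {ABCF}: card=1500000; try (B,hash)→56800, (C,hash)→68160, (B,merge)→856080, (C,merge)→1026410, (C,nl_idx)→1984160, (B,nl)→6005120 …(+1); best=56800 via (B,hash)
  {ACEF}: card=200000; try (A,hash)→18120, (E,hash)→64120, (A,merge)→157820, (A,nl)→607400, (E,merge)→860120, (E,nl)→25005120; best=18120 via (A,hash)
  {ABCDF}: card=125000000; try (D,hash)→1560800, (C,hash)→5072160, (D,merge)→33059050, (C,merge)→120070410, (C,nl_idx)→165068160, (D,nl)→375056800 …(+1); best=1560800 via (D,hash)
  {ABCEF}: card=6000000; try (B,hash)→219800, (E,hash)→1565800, (B,merge)→3819080, (B,nl)→24018120, (E,merge)→33061800, (E,nl)→750056800; best=219800 via (B,hash)
  {ABCDEF}: card=500000000; try (D,hash)→6223800, (E,hash)→126569800, (D,merge)→144222050, (D,nl)→1500219800, (E,merge)→3501565800, (E,nl)→62501560800; best=6223800 via (D,hash)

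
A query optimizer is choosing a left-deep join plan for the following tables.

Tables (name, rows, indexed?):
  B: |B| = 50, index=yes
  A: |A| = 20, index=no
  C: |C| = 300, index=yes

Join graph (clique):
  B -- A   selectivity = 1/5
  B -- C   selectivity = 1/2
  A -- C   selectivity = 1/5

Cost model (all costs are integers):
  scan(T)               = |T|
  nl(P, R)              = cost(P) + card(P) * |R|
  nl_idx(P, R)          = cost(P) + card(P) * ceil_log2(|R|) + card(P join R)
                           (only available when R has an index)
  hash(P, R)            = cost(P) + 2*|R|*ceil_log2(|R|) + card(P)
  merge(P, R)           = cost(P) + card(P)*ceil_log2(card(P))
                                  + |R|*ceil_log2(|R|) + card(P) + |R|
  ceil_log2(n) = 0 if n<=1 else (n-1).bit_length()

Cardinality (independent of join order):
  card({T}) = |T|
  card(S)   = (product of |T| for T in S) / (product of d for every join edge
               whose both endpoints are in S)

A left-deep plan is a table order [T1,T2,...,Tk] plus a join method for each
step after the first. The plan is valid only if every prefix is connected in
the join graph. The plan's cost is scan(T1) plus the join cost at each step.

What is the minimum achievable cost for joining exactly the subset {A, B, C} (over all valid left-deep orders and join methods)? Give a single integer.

2600

Selinger DP over subsets of {A,B,C}:
  {B}: scan cost=50, card=50
  {A}: scan cost=20, card=20
  {C}: scan cost=300, card=300
  {AB}: card=200; try (A,hash)→300, (B,nl_idx)→340, (B,merge)→490, (A,merge)→520, (B,hash)→640, (B,nl)→1020 …(+1); best=300 via (A,hash)
  {BC}: card=7500; try (B,hash)→1200, (C,merge)→3400, (B,merge)→3650, (C,hash)→5500, (C,nl_idx)→8000, (B,nl_idx)→9600 …(+2); best=1200 via (B,hash)
  {AC}: card=1200; try (A,hash)→800, (C,nl_idx)→1400, (C,merge)→3140, (A,merge)→3420, (C,hash)→5440, (C,nl)→6020 …(+1); best=800 via (A,hash)
  {ABC}: card=6000; try (B,hash)→2600, (C,merge)→5100, (C,hash)→5900, (C,nl_idx)→8100, (A,hash)→8900, (B,nl_idx)→14000 …(+5); best=2600 via (B,hash)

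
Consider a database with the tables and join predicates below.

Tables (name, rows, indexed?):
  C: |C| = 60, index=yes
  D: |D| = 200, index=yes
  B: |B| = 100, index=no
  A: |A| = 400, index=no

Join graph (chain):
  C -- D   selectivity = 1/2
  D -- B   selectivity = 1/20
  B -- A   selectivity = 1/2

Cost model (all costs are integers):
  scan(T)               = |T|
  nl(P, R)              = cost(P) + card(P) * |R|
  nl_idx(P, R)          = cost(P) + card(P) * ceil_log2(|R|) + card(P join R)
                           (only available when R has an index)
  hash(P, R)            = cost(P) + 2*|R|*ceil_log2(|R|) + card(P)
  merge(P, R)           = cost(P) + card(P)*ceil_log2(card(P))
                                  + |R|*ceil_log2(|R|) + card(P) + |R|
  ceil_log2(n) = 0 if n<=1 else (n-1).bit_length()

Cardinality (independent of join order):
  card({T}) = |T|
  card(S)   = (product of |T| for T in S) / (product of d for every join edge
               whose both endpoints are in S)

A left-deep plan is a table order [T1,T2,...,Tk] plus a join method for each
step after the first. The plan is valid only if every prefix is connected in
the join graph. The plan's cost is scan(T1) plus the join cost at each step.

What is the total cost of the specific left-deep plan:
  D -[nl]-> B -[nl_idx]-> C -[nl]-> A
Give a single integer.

step 1: scan D: cost=200, card=200
step 2: join B via nl
    card(P join B) = 200*100/(20) = 1000
    cost = 200 + 200*100 = 20200
step 3: join C via nl_idx
    card(P join C) = 1000*60/(2) = 30000
    cost = 20200 + 1000*6 + 30000 = 56200
step 4: join A via nl
    card(P join A) = 30000*400/(2) = 6000000
    cost = 56200 + 30000*400 = 12056200

12056200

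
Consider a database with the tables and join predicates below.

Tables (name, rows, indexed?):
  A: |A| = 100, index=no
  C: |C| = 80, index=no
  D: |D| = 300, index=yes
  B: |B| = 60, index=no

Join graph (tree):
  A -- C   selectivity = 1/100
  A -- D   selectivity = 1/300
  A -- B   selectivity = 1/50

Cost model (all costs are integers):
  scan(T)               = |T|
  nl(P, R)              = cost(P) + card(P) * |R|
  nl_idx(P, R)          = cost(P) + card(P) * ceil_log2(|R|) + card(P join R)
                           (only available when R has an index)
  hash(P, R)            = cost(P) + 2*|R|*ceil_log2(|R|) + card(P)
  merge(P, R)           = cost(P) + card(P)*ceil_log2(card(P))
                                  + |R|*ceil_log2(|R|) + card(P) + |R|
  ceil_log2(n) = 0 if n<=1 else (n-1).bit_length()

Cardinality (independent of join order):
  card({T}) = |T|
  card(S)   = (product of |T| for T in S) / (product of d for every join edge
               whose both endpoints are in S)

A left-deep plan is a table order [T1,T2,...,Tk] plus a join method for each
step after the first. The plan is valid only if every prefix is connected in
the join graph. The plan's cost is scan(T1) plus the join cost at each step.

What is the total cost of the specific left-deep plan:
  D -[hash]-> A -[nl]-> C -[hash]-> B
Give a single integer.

step 1: scan D: cost=300, card=300
step 2: join A via hash
    card(P join A) = 300*100/(300) = 100
    cost = 300 + 2*100*7 + 300 = 2000
step 3: join C via nl
    card(P join C) = 100*80/(100) = 80
    cost = 2000 + 100*80 = 10000
step 4: join B via hash
    card(P join B) = 80*60/(50) = 96
    cost = 10000 + 2*60*6 + 80 = 10800

10800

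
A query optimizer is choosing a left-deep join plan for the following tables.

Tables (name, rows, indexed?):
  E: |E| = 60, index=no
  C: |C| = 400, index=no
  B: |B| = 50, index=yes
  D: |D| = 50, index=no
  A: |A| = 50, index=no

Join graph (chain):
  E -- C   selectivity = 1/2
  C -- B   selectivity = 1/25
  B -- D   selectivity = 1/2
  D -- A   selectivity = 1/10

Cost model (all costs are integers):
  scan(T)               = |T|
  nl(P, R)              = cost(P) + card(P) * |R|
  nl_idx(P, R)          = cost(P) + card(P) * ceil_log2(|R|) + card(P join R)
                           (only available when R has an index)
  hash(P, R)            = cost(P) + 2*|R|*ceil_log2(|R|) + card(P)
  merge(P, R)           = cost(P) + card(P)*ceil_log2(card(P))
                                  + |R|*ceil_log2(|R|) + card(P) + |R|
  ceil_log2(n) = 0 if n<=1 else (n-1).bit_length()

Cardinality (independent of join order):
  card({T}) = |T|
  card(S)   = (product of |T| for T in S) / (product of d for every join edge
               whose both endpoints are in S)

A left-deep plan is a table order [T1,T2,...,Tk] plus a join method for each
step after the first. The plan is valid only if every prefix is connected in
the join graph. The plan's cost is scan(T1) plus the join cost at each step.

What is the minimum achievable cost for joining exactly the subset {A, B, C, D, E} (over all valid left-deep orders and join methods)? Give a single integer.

115720

Selinger DP over subsets of {A,B,C,D,E}:
  {E}: scan cost=60, card=60
  {C}: scan cost=400, card=400
  {B}: scan cost=50, card=50
  {D}: scan cost=50, card=50
  {A}: scan cost=50, card=50
  {CE}: card=12000; try (E,hash)→1520, (C,merge)→4480, (E,merge)→4820, (C,hash)→7320, (C,nl)→24060, (E,nl)→24400; best=1520 via (E,hash)
  {BC}: card=800; try (B,hash)→1400, (B,nl_idx)→3600, (C,merge)→4400, (B,merge)→4750, (C,hash)→7300, (C,nl)→20050 …(+1); best=1400 via (B,hash)
  {BD}: card=1250; try (D,hash)→700, (B,hash)→700, (D,merge)→750, (B,merge)→750, (B,nl_idx)→1600, (D,nl)→2550 …(+1); best=700 via (D,hash)
  {AD}: card=250; try (D,hash)→700, (A,hash)→700, (D,merge)→750, (A,merge)→750, (D,nl)→2550, (A,nl)→2550; best=700 via (D,hash)
  {BCE}: card=24000; try (E,hash)→2920, (E,merge)→10620, (B,hash)→14120, (E,nl)→49400, (B,nl_idx)→97520, (B,merge)→181870 …(+1); best=2920 via (E,hash)
  {BCD}: card=20000; try (D,hash)→2800, (C,hash)→9150, (D,merge)→10550, (C,merge)→19700, (D,nl)→41400, (C,nl)→500700; best=2800 via (D,hash)
  {ABD}: card=6250; try (B,hash)→1550, (A,hash)→2550, (B,merge)→3300, (B,nl_idx)→8450, (B,nl)→13200, (A,merge)→16050 …(+1); best=1550 via (B,hash)
  {BCDE}: card=600000; try (E,hash)→23520, (D,hash)→27520, (E,merge)→323220, (D,merge)→387270, (E,nl)→1202800, (D,nl)→1202920; best=23520 via (E,hash)
  {ABCD}: card=100000; try (C,hash)→15000, (A,hash)→23400, (C,merge)→93050, (A,merge)→323150, (A,nl)→1002800, (C,nl)→2501550; best=15000 via (C,hash)
  {ABCDE}: card=3000000; try (E,hash)→115720, (A,hash)→624120, (E,merge)→1815420, (E,nl)→6015000, (A,merge)→12623870, (A,nl)→30023520; best=115720 via (E,hash)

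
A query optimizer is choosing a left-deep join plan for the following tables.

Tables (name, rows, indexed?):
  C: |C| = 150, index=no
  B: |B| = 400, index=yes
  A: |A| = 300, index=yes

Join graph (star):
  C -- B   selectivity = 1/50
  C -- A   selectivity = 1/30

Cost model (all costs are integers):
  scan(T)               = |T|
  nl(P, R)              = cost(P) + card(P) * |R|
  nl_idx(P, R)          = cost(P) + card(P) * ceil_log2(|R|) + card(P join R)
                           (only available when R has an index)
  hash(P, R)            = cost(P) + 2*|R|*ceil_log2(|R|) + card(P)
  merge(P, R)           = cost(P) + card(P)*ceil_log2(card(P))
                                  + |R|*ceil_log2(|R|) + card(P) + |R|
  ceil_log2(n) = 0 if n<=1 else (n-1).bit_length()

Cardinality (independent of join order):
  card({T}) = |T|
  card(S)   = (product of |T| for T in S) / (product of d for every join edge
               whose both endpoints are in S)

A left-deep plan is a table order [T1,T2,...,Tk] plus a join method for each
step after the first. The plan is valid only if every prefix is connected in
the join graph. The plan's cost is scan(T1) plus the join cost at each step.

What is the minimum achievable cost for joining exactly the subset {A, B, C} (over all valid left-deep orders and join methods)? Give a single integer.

Selinger DP over subsets of {A,B,C}:
  {C}: scan cost=150, card=150
  {B}: scan cost=400, card=400
  {A}: scan cost=300, card=300
  {BC}: card=1200; try (B,nl_idx)→2700, (C,hash)→3200, (B,merge)→5500, (C,merge)→5750, (B,hash)→7500, (B,nl)→60150 …(+1); best=2700 via (B,nl_idx)
  {AC}: card=1500; try (C,hash)→3000, (A,nl_idx)→3000, (A,merge)→4500, (C,merge)→4650, (A,hash)→5700, (A,nl)→45150 …(+1); best=3000 via (C,hash)
  {ABC}: card=12000; try (A,hash)→9300, (B,hash)→11700, (A,merge)→20100, (B,merge)→25000, (A,nl_idx)→25500, (B,nl_idx)→28500 …(+2); best=9300 via (A,hash)

9300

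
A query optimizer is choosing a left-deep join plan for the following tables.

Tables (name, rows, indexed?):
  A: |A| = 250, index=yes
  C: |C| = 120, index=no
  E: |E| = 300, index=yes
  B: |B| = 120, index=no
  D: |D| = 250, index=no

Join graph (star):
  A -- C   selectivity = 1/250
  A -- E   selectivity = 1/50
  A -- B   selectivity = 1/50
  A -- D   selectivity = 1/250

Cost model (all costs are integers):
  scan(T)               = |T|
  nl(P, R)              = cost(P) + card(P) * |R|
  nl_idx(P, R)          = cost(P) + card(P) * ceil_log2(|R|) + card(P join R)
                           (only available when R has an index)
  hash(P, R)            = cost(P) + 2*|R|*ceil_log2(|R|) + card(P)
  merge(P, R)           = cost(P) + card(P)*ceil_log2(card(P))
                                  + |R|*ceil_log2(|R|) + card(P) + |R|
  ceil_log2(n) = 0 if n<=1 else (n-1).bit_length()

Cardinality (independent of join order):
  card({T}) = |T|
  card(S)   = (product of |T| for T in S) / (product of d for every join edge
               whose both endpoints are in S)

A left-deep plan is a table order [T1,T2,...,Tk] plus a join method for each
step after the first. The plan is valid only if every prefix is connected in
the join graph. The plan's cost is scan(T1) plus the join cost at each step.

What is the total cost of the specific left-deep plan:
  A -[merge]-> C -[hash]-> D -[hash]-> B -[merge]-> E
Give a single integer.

step 1: scan A: cost=250, card=250
step 2: join C via merge
    card(P join C) = 250*120/(250) = 120
    cost = 250 + 250*8 + 120*7 + 250 + 120 = 3460
step 3: join D via hash
    card(P join D) = 120*250/(250) = 120
    cost = 3460 + 2*250*8 + 120 = 7580
step 4: join B via hash
    card(P join B) = 120*120/(50) = 288
    cost = 7580 + 2*120*7 + 120 = 9380
step 5: join E via merge
    card(P join E) = 288*300/(50) = 1728
    cost = 9380 + 288*9 + 300*9 + 288 + 300 = 15260

15260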